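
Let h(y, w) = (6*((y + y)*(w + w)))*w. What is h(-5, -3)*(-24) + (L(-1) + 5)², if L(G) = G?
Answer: 25936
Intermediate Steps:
h(y, w) = 24*y*w² (h(y, w) = (6*((2*y)*(2*w)))*w = (6*(4*w*y))*w = (24*w*y)*w = 24*y*w²)
h(-5, -3)*(-24) + (L(-1) + 5)² = (24*(-5)*(-3)²)*(-24) + (-1 + 5)² = (24*(-5)*9)*(-24) + 4² = -1080*(-24) + 16 = 25920 + 16 = 25936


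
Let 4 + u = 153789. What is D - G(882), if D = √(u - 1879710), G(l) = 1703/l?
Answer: -1703/882 + 5*I*√69037 ≈ -1.9308 + 1313.7*I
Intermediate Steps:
u = 153785 (u = -4 + 153789 = 153785)
D = 5*I*√69037 (D = √(153785 - 1879710) = √(-1725925) = 5*I*√69037 ≈ 1313.7*I)
D - G(882) = 5*I*√69037 - 1703/882 = -1703/882 + 5*I*√69037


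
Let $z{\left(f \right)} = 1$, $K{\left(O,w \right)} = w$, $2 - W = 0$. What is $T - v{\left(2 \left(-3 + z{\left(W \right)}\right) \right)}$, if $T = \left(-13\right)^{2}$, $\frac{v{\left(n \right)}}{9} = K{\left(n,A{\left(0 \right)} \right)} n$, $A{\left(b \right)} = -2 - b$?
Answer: $97$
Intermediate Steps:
$W = 2$ ($W = 2 - 0 = 2 + 0 = 2$)
$v{\left(n \right)} = - 18 n$ ($v{\left(n \right)} = 9 \left(-2 - 0\right) n = 9 \left(-2 + 0\right) n = 9 \left(- 2 n\right) = - 18 n$)
$T = 169$
$T - v{\left(2 \left(-3 + z{\left(W \right)}\right) \right)} = 169 - - 18 \cdot 2 \left(-3 + 1\right) = 169 - - 18 \cdot 2 \left(-2\right) = 169 - \left(-18\right) \left(-4\right) = 169 - 72 = 97$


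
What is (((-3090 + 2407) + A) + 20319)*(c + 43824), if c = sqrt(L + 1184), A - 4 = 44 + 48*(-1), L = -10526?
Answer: 860528064 + 58908*I*sqrt(1038) ≈ 8.6053e+8 + 1.8979e+6*I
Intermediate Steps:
A = 0 (A = 4 + (44 + 48*(-1)) = 4 + (44 - 48) = 4 - 4 = 0)
c = 3*I*sqrt(1038) (c = sqrt(-10526 + 1184) = sqrt(-9342) = 3*I*sqrt(1038) ≈ 96.654*I)
(((-3090 + 2407) + A) + 20319)*(c + 43824) = (((-3090 + 2407) + 0) + 20319)*(3*I*sqrt(1038) + 43824) = ((-683 + 0) + 20319)*(43824 + 3*I*sqrt(1038)) = (-683 + 20319)*(43824 + 3*I*sqrt(1038)) = 19636*(43824 + 3*I*sqrt(1038)) = 860528064 + 58908*I*sqrt(1038)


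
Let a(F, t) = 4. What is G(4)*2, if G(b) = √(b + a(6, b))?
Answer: 4*√2 ≈ 5.6569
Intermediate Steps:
G(b) = √(4 + b) (G(b) = √(b + 4) = √(4 + b))
G(4)*2 = √(4 + 4)*2 = √8*2 = (2*√2)*2 = 4*√2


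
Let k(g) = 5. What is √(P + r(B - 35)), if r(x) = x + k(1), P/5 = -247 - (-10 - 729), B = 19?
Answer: √2449 ≈ 49.487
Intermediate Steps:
P = 2460 (P = 5*(-247 - (-10 - 729)) = 5*(-247 - 1*(-739)) = 5*(-247 + 739) = 5*492 = 2460)
r(x) = 5 + x (r(x) = x + 5 = 5 + x)
√(P + r(B - 35)) = √(2460 + (5 + (19 - 35))) = √(2460 + (5 - 16)) = √(2460 - 11) = √2449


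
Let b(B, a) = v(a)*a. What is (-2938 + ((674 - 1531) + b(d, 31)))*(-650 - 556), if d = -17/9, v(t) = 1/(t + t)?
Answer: 4576167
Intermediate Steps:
v(t) = 1/(2*t)
d = -17/9 (d = -17*⅑ = -17/9 ≈ -1.8889)
b(B, a) = ½ (b(B, a) = (1/(2*a))*a = ½)
(-2938 + ((674 - 1531) + b(d, 31)))*(-650 - 556) = (-2938 + ((674 - 1531) + ½))*(-650 - 556) = (-2938 + (-857 + ½))*(-1206) = (-2938 - 1713/2)*(-1206) = -7589/2*(-1206) = 4576167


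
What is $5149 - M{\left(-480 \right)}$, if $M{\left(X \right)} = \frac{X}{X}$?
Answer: $5148$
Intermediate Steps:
$M{\left(X \right)} = 1$
$5149 - M{\left(-480 \right)} = 5149 - 1 = 5148$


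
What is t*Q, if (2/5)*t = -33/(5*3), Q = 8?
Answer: -44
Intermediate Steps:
t = -11/2 (t = 5*(-33/(5*3))/2 = 5*(-33/15)/2 = 5*(-33*1/15)/2 = (5/2)*(-11/5) = -11/2 ≈ -5.5000)
t*Q = -11/2*8 = -44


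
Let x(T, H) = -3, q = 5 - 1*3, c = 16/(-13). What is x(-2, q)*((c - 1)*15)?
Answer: 1305/13 ≈ 100.38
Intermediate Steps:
c = -16/13 (c = 16*(-1/13) = -16/13 ≈ -1.2308)
q = 2 (q = 5 - 3 = 2)
x(-2, q)*((c - 1)*15) = -3*(-16/13 - 1)*15 = -(-87)*15/13 = -3*(-435/13) = 1305/13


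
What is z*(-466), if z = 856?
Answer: -398896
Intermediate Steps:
z*(-466) = 856*(-466) = -398896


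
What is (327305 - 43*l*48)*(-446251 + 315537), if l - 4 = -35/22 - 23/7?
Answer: -3312528698770/77 ≈ -4.3020e+10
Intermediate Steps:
l = -135/154 (l = 4 + (-35/22 - 23/7) = 4 - 751/154 = -135/154 ≈ -0.87662)
(327305 - 43*l*48)*(-446251 + 315537) = (327305 - 43*(-135/154)*48)*(-446251 + 315537) = (327305 + (5805/154)*48)*(-130714) = (327305 + 139320/77)*(-130714) = (25341805/77)*(-130714) = -3312528698770/77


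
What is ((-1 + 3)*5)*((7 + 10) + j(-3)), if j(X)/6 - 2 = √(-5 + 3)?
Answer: 290 + 60*I*√2 ≈ 290.0 + 84.853*I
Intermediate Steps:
j(X) = 12 + 6*I*√2 (j(X) = 12 + 6*√(-5 + 3) = 12 + 6*√(-2) = 12 + 6*(I*√2) = 12 + 6*I*√2)
((-1 + 3)*5)*((7 + 10) + j(-3)) = ((-1 + 3)*5)*((7 + 10) + (12 + 6*I*√2)) = (2*5)*(17 + (12 + 6*I*√2)) = 10*(29 + 6*I*√2) = 290 + 60*I*√2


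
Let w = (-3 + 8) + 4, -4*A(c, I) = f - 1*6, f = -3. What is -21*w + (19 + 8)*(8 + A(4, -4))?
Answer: 351/4 ≈ 87.750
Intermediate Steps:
A(c, I) = 9/4 (A(c, I) = -(-3 - 1*6)/4 = -(-3 - 6)/4 = -¼*(-9) = 9/4)
w = 9 (w = 5 + 4 = 9)
-21*w + (19 + 8)*(8 + A(4, -4)) = -21*9 + (19 + 8)*(8 + 9/4) = -189 + 27*(41/4) = -189 + 1107/4 = 351/4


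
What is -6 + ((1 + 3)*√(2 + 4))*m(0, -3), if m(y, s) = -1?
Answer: -6 - 4*√6 ≈ -15.798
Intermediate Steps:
-6 + ((1 + 3)*√(2 + 4))*m(0, -3) = -6 + ((1 + 3)*√(2 + 4))*(-1) = -6 + (4*√6)*(-1) = -6 - 4*√6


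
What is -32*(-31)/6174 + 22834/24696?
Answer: 1489/1372 ≈ 1.0853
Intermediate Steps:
-32*(-31)/6174 + 22834/24696 = 992*(1/6174) + 22834*(1/24696) = 496/3087 + 233/252 = 1489/1372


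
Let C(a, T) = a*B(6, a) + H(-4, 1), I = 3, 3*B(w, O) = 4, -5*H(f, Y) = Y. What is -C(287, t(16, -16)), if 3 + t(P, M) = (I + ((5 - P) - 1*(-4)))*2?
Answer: -5737/15 ≈ -382.47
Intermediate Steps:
H(f, Y) = -Y/5
B(w, O) = 4/3 (B(w, O) = (1/3)*4 = 4/3)
t(P, M) = 21 - 2*P (t(P, M) = -3 + (3 + ((5 - P) - 1*(-4)))*2 = -3 + (3 + ((5 - P) + 4))*2 = -3 + (3 + (9 - P))*2 = -3 + (12 - P)*2 = -3 + (24 - 2*P) = 21 - 2*P)
C(a, T) = -1/5 + 4*a/3 (C(a, T) = a*(4/3) - 1/5*1 = 4*a/3 - 1/5 = -1/5 + 4*a/3)
-C(287, t(16, -16)) = -(-1/5 + (4/3)*287) = -(-1/5 + 1148/3) = -1*5737/15 = -5737/15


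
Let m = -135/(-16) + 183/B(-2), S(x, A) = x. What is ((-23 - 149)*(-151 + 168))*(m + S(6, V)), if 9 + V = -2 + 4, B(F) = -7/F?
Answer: -5462763/28 ≈ -1.9510e+5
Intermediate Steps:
V = -7 (V = -9 + (-2 + 4) = -9 + 2 = -7)
m = 6801/112 (m = -135/(-16) + 183/((-7/(-2))) = -135*(-1/16) + 183/((-7*(-1/2))) = 135/16 + 183/(7/2) = 135/16 + 183*(2/7) = 135/16 + 366/7 = 6801/112 ≈ 60.723)
((-23 - 149)*(-151 + 168))*(m + S(6, V)) = ((-23 - 149)*(-151 + 168))*(6801/112 + 6) = -172*17*(7473/112) = -2924*7473/112 = -5462763/28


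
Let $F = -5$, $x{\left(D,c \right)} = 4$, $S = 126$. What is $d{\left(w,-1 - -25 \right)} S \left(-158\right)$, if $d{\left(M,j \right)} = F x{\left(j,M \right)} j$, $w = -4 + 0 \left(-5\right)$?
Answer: $9555840$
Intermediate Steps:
$w = -4$ ($w = -4 + 0 = -4$)
$d{\left(M,j \right)} = - 20 j$ ($d{\left(M,j \right)} = \left(-5\right) 4 j = - 20 j$)
$d{\left(w,-1 - -25 \right)} S \left(-158\right) = - 20 \left(-1 - -25\right) 126 \left(-158\right) = - 20 \left(-1 + 25\right) 126 \left(-158\right) = \left(-20\right) 24 \cdot 126 \left(-158\right) = \left(-480\right) 126 \left(-158\right) = \left(-60480\right) \left(-158\right) = 9555840$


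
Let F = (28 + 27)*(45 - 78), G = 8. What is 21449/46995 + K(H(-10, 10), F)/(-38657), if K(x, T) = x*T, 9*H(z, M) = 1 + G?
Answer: 3794398/7538115 ≈ 0.50336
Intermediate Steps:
H(z, M) = 1 (H(z, M) = (1 + 8)/9 = (1/9)*9 = 1)
F = -1815 (F = 55*(-33) = -1815)
K(x, T) = T*x
21449/46995 + K(H(-10, 10), F)/(-38657) = 21449/46995 - 1815*1/(-38657) = 21449*(1/46995) - 1815*(-1/38657) = 89/195 + 1815/38657 = 3794398/7538115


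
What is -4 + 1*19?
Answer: 15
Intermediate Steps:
-4 + 1*19 = -4 + 19 = 15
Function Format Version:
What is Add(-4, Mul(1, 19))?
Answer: 15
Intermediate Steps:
Add(-4, Mul(1, 19)) = Add(-4, 19) = 15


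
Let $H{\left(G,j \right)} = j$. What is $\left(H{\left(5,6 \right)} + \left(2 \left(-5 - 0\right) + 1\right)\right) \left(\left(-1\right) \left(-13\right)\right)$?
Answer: $-39$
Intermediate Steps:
$\left(H{\left(5,6 \right)} + \left(2 \left(-5 - 0\right) + 1\right)\right) \left(\left(-1\right) \left(-13\right)\right) = \left(6 + \left(2 \left(-5 - 0\right) + 1\right)\right) \left(\left(-1\right) \left(-13\right)\right) = \left(6 + \left(2 \left(-5 + 0\right) + 1\right)\right) 13 = \left(6 + \left(2 \left(-5\right) + 1\right)\right) 13 = \left(6 + \left(-10 + 1\right)\right) 13 = \left(6 - 9\right) 13 = \left(-3\right) 13 = -39$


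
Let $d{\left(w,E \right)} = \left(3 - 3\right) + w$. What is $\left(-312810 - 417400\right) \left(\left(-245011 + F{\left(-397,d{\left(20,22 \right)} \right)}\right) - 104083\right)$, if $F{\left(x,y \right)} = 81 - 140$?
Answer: $254955012130$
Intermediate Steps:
$d{\left(w,E \right)} = w$ ($d{\left(w,E \right)} = 0 + w = w$)
$F{\left(x,y \right)} = -59$ ($F{\left(x,y \right)} = 81 - 140 = -59$)
$\left(-312810 - 417400\right) \left(\left(-245011 + F{\left(-397,d{\left(20,22 \right)} \right)}\right) - 104083\right) = \left(-312810 - 417400\right) \left(\left(-245011 - 59\right) - 104083\right) = - 730210 \left(-245070 - 104083\right) = \left(-730210\right) \left(-349153\right) = 254955012130$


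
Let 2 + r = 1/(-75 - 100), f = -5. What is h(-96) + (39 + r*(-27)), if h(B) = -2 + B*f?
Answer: 99952/175 ≈ 571.15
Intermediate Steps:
r = -351/175 (r = -2 + 1/(-75 - 100) = -2 + 1/(-175) = -2 - 1/175 = -351/175 ≈ -2.0057)
h(B) = -2 - 5*B (h(B) = -2 + B*(-5) = -2 - 5*B)
h(-96) + (39 + r*(-27)) = (-2 - 5*(-96)) + (39 - 351/175*(-27)) = (-2 + 480) + (39 + 9477/175) = 478 + 16302/175 = 99952/175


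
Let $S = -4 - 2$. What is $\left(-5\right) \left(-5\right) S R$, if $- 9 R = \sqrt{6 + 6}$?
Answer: $\frac{100 \sqrt{3}}{3} \approx 57.735$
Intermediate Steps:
$S = -6$ ($S = -4 - 2 = -6$)
$R = - \frac{2 \sqrt{3}}{9}$ ($R = - \frac{\sqrt{6 + 6}}{9} = - \frac{\sqrt{12}}{9} = - \frac{2 \sqrt{3}}{9} \approx -0.3849$)
$\left(-5\right) \left(-5\right) S R = \left(-5\right) \left(-5\right) \left(-6\right) \left(- \frac{2 \sqrt{3}}{9}\right) = 25 \left(-6\right) \left(- \frac{2 \sqrt{3}}{9}\right) = - 150 \left(- \frac{2 \sqrt{3}}{9}\right) = \frac{100 \sqrt{3}}{3}$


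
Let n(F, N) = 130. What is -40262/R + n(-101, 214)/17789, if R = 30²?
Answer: -358051859/8005050 ≈ -44.728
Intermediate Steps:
R = 900
-40262/R + n(-101, 214)/17789 = -40262/900 + 130/17789 = -40262*1/900 + 130*(1/17789) = -20131/450 + 130/17789 = -358051859/8005050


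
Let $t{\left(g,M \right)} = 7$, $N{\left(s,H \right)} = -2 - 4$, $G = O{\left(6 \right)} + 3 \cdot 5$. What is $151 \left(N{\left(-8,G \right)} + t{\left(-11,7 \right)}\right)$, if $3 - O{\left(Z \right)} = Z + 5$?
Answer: $151$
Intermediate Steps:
$O{\left(Z \right)} = -2 - Z$ ($O{\left(Z \right)} = 3 - \left(Z + 5\right) = 3 - \left(5 + Z\right) = -2 - Z$)
$G = 7$ ($G = \left(-2 - 6\right) + 3 \cdot 5 = \left(-2 - 6\right) + 15 = -8 + 15 = 7$)
$N{\left(s,H \right)} = -6$ ($N{\left(s,H \right)} = -2 - 4 = -6$)
$151 \left(N{\left(-8,G \right)} + t{\left(-11,7 \right)}\right) = 151 \left(-6 + 7\right) = 151 \cdot 1 = 151$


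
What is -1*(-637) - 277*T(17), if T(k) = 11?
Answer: -2410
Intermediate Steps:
-1*(-637) - 277*T(17) = -1*(-637) - 277*11 = 637 - 3047 = -2410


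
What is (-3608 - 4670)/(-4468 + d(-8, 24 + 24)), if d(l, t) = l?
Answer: 4139/2238 ≈ 1.8494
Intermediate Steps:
(-3608 - 4670)/(-4468 + d(-8, 24 + 24)) = (-3608 - 4670)/(-4468 - 8) = -8278/(-4476) = -8278*(-1/4476) = 4139/2238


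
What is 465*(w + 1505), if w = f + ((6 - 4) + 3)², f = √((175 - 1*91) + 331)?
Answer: 711450 + 465*√415 ≈ 7.2092e+5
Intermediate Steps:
f = √415 (f = √((175 - 91) + 331) = √(84 + 331) = √415 ≈ 20.372)
w = 25 + √415 (w = √415 + ((6 - 4) + 3)² = √415 + (2 + 3)² = √415 + 5² = √415 + 25 = 25 + √415 ≈ 45.372)
465*(w + 1505) = 465*((25 + √415) + 1505) = 465*(1530 + √415) = 711450 + 465*√415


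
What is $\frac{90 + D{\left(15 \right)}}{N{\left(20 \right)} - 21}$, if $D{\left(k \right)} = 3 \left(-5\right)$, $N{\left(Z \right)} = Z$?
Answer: $-75$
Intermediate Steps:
$D{\left(k \right)} = -15$
$\frac{90 + D{\left(15 \right)}}{N{\left(20 \right)} - 21} = \frac{90 - 15}{20 - 21} = \frac{75}{-1} = 75 \left(-1\right) = -75$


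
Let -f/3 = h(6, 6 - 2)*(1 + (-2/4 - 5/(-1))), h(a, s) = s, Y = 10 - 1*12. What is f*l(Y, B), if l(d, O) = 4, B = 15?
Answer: -264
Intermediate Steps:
Y = -2 (Y = 10 - 12 = -2)
f = -66 (f = -3*(6 - 2)*(1 + (-2/4 - 5/(-1))) = -12*(1 + (-2*1/4 - 5*(-1))) = -12*(1 + (-1/2 + 5)) = -12*(1 + 9/2) = -12*11/2 = -3*22 = -66)
f*l(Y, B) = -66*4 = -264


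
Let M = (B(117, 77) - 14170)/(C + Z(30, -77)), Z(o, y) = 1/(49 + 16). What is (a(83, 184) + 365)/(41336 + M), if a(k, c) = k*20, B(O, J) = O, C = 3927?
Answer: 172297800/3516782857 ≈ 0.048993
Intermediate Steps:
Z(o, y) = 1/65
a(k, c) = 20*k
M = -913445/255256 (M = (117 - 14170)/(3927 + 1/65) = -14053/255256/65 = -14053*65/255256 = -913445/255256 ≈ -3.5785)
(a(83, 184) + 365)/(41336 + M) = (20*83 + 365)/(41336 - 913445/255256) = (1660 + 365)/(10550348571/255256) = 2025*(255256/10550348571) = 172297800/3516782857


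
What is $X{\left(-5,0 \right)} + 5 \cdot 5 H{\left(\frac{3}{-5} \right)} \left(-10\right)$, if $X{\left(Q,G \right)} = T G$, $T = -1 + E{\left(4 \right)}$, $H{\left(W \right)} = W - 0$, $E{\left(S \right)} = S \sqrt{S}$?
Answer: $150$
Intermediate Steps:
$E{\left(S \right)} = S^{\frac{3}{2}}$
$H{\left(W \right)} = W$ ($H{\left(W \right)} = W + 0 = W$)
$T = 7$ ($T = -1 + 4^{\frac{3}{2}} = -1 + 8 = 7$)
$X{\left(Q,G \right)} = 7 G$
$X{\left(-5,0 \right)} + 5 \cdot 5 H{\left(\frac{3}{-5} \right)} \left(-10\right) = 7 \cdot 0 + 5 \cdot 5 \frac{3}{-5} \left(-10\right) = 0 + 25 \cdot 3 \left(- \frac{1}{5}\right) \left(-10\right) = 0 + 25 \left(- \frac{3}{5}\right) \left(-10\right) = 0 - -150 = 0 + 150 = 150$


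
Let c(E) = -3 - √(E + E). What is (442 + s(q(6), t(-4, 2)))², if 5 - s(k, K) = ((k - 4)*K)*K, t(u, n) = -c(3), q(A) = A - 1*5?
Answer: 244008 + 17712*√6 ≈ 2.8739e+5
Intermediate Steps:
q(A) = -5 + A (q(A) = A - 5 = -5 + A)
c(E) = -3 - √2*√E (c(E) = -3 - √(2*E) = -3 - √2*√E)
t(u, n) = 3 + √6 (t(u, n) = -(-3 - √2*√3) = -(-3 - √6) = 3 + √6)
s(k, K) = 5 - K²*(-4 + k) (s(k, K) = 5 - (k - 4)*K*K = 5 - (-4 + k)*K*K = 5 - K*(-4 + k)*K = 5 - K²*(-4 + k))
(442 + s(q(6), t(-4, 2)))² = (442 + (5 + 4*(3 + √6)² - (-5 + 6)*(3 + √6)²))² = (442 + (5 + 4*(3 + √6)² - 1*1*(3 + √6)²))² = (442 + (5 + 4*(3 + √6)² - (3 + √6)²))² = (442 + (5 + 3*(3 + √6)²))² = (447 + 3*(3 + √6)²)²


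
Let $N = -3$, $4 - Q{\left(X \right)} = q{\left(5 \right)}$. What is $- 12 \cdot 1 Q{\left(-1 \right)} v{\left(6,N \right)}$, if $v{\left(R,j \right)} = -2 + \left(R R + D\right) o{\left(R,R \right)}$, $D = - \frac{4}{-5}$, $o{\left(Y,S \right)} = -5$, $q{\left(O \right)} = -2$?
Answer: $13392$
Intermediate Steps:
$Q{\left(X \right)} = 6$ ($Q{\left(X \right)} = 4 - -2 = 4 + 2 = 6$)
$D = \frac{4}{5}$ ($D = \left(-4\right) \left(- \frac{1}{5}\right) = \frac{4}{5} \approx 0.8$)
$v{\left(R,j \right)} = -6 - 5 R^{2}$ ($v{\left(R,j \right)} = -2 + \left(R R + \frac{4}{5}\right) \left(-5\right) = -2 + \left(R^{2} + \frac{4}{5}\right) \left(-5\right) = -2 + \left(\frac{4}{5} + R^{2}\right) \left(-5\right) = -2 - \left(4 + 5 R^{2}\right) = -6 - 5 R^{2}$)
$- 12 \cdot 1 Q{\left(-1 \right)} v{\left(6,N \right)} = - 12 \cdot 1 \cdot 6 \left(-6 - 5 \cdot 6^{2}\right) = \left(-12\right) 6 \left(-6 - 180\right) = - 72 \left(-6 - 180\right) = \left(-72\right) \left(-186\right) = 13392$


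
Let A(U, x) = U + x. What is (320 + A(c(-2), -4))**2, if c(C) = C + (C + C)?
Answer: 96100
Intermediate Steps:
c(C) = 3*C (c(C) = C + 2*C = 3*C)
(320 + A(c(-2), -4))**2 = (320 + (3*(-2) - 4))**2 = (320 + (-6 - 4))**2 = (320 - 10)**2 = 310**2 = 96100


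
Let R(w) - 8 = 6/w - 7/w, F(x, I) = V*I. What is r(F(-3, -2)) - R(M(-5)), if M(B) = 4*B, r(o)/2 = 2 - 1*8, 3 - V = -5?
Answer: -401/20 ≈ -20.050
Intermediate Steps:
V = 8 (V = 3 - 1*(-5) = 3 + 5 = 8)
F(x, I) = 8*I
r(o) = -12 (r(o) = 2*(2 - 1*8) = 2*(2 - 8) = 2*(-6) = -12)
R(w) = 8 - 1/w (R(w) = 8 + (6/w - 7/w) = 8 - 1/w)
r(F(-3, -2)) - R(M(-5)) = -12 - (8 - 1/(4*(-5))) = -12 - (8 - 1/(-20)) = -12 - (8 - 1*(-1/20)) = -12 - (8 + 1/20) = -12 - 1*161/20 = -12 - 161/20 = -401/20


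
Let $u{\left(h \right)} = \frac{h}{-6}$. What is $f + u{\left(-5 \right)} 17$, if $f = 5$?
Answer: $\frac{115}{6} \approx 19.167$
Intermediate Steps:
$u{\left(h \right)} = - \frac{h}{6}$ ($u{\left(h \right)} = h \left(- \frac{1}{6}\right) = - \frac{h}{6}$)
$f + u{\left(-5 \right)} 17 = 5 + \left(- \frac{1}{6}\right) \left(-5\right) 17 = 5 + \frac{5}{6} \cdot 17 = 5 + \frac{85}{6} = \frac{115}{6}$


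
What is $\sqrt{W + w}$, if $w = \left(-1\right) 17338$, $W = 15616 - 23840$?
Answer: $i \sqrt{25562} \approx 159.88 i$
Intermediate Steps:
$W = -8224$
$w = -17338$
$\sqrt{W + w} = \sqrt{-8224 - 17338} = \sqrt{-25562} = i \sqrt{25562}$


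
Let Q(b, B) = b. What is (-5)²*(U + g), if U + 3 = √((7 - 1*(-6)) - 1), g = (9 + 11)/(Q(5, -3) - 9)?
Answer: -200 + 50*√3 ≈ -113.40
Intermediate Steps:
g = -5 (g = (9 + 11)/(5 - 9) = 20/(-4) = 20*(-¼) = -5)
U = -3 + 2*√3 (U = -3 + √((7 - 1*(-6)) - 1) = -3 + √((7 + 6) - 1) = -3 + √(13 - 1) = -3 + √12 = -3 + 2*√3 ≈ 0.46410)
(-5)²*(U + g) = (-5)²*((-3 + 2*√3) - 5) = 25*(-8 + 2*√3) = -200 + 50*√3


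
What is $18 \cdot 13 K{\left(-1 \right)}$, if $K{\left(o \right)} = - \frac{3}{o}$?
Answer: $702$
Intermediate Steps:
$18 \cdot 13 K{\left(-1 \right)} = 18 \cdot 13 \left(- \frac{3}{-1}\right) = 234 \left(\left(-3\right) \left(-1\right)\right) = 234 \cdot 3 = 702$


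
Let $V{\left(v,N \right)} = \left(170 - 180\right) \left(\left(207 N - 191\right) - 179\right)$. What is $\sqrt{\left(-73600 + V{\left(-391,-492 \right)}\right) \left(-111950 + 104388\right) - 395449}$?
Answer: $i \sqrt{7173254929} \approx 84695.0 i$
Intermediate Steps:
$V{\left(v,N \right)} = 3700 - 2070 N$ ($V{\left(v,N \right)} = - 10 \left(\left(-191 + 207 N\right) - 179\right) = - 10 \left(-370 + 207 N\right) = 3700 - 2070 N$)
$\sqrt{\left(-73600 + V{\left(-391,-492 \right)}\right) \left(-111950 + 104388\right) - 395449} = \sqrt{\left(-73600 + \left(3700 - -1018440\right)\right) \left(-111950 + 104388\right) - 395449} = \sqrt{\left(-73600 + \left(3700 + 1018440\right)\right) \left(-7562\right) - 395449} = \sqrt{\left(-73600 + 1022140\right) \left(-7562\right) - 395449} = \sqrt{948540 \left(-7562\right) - 395449} = \sqrt{-7172859480 - 395449} = \sqrt{-7173254929} = i \sqrt{7173254929}$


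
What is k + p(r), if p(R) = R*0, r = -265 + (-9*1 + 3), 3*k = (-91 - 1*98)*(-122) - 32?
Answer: 23026/3 ≈ 7675.3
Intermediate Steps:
k = 23026/3 (k = ((-91 - 1*98)*(-122) - 32)/3 = ((-91 - 98)*(-122) - 32)/3 = (-189*(-122) - 32)/3 = (23058 - 32)/3 = (⅓)*23026 = 23026/3 ≈ 7675.3)
r = -271 (r = -265 + (-9 + 3) = -265 - 6 = -271)
p(R) = 0
k + p(r) = 23026/3 + 0 = 23026/3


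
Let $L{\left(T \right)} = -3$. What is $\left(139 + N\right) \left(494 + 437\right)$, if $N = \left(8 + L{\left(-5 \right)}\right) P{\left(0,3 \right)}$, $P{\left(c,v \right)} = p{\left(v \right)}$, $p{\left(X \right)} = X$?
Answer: $143374$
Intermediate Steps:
$P{\left(c,v \right)} = v$
$N = 15$ ($N = \left(8 - 3\right) 3 = 5 \cdot 3 = 15$)
$\left(139 + N\right) \left(494 + 437\right) = \left(139 + 15\right) \left(494 + 437\right) = 154 \cdot 931 = 143374$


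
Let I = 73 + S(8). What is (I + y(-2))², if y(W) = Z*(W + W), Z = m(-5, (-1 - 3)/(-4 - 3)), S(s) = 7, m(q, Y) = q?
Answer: 10000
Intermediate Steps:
Z = -5
I = 80 (I = 73 + 7 = 80)
y(W) = -10*W (y(W) = -5*(W + W) = -10*W)
(I + y(-2))² = (80 - 10*(-2))² = (80 + 20)² = 100² = 10000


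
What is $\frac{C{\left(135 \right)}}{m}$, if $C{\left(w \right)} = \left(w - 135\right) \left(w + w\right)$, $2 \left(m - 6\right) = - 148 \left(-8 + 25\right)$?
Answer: $0$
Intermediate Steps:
$m = -1252$ ($m = 6 + \frac{\left(-148\right) \left(-8 + 25\right)}{2} = 6 + \frac{\left(-148\right) 17}{2} = 6 + \frac{1}{2} \left(-2516\right) = 6 - 1258 = -1252$)
$C{\left(w \right)} = 2 w \left(-135 + w\right)$ ($C{\left(w \right)} = \left(-135 + w\right) 2 w = 2 w \left(-135 + w\right)$)
$\frac{C{\left(135 \right)}}{m} = \frac{2 \cdot 135 \left(-135 + 135\right)}{-1252} = 2 \cdot 135 \cdot 0 \left(- \frac{1}{1252}\right) = 0 \left(- \frac{1}{1252}\right) = 0$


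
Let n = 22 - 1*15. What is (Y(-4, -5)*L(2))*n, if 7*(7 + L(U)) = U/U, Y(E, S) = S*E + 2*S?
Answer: -480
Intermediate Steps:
Y(E, S) = 2*S + E*S (Y(E, S) = E*S + 2*S = 2*S + E*S)
n = 7 (n = 22 - 15 = 7)
L(U) = -48/7 (L(U) = -7 + (U/U)/7 = -7 + (1/7)*1 = -7 + 1/7 = -48/7)
(Y(-4, -5)*L(2))*n = (-5*(2 - 4)*(-48/7))*7 = (-5*(-2)*(-48/7))*7 = (10*(-48/7))*7 = -480/7*7 = -480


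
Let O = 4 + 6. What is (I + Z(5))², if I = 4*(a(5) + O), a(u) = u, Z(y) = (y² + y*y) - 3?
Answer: 11449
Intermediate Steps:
Z(y) = -3 + 2*y² (Z(y) = (y² + y²) - 3 = 2*y² - 3 = -3 + 2*y²)
O = 10
I = 60 (I = 4*(5 + 10) = 4*15 = 60)
(I + Z(5))² = (60 + (-3 + 2*5²))² = (60 + (-3 + 2*25))² = (60 + (-3 + 50))² = (60 + 47)² = 107² = 11449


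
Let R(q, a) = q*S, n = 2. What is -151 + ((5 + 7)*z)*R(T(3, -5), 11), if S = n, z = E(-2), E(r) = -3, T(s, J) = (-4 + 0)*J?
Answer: -1591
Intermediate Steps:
T(s, J) = -4*J
z = -3
S = 2
R(q, a) = 2*q (R(q, a) = q*2 = 2*q)
-151 + ((5 + 7)*z)*R(T(3, -5), 11) = -151 + ((5 + 7)*(-3))*(2*(-4*(-5))) = -151 + (12*(-3))*(2*20) = -151 - 36*40 = -151 - 1440 = -1591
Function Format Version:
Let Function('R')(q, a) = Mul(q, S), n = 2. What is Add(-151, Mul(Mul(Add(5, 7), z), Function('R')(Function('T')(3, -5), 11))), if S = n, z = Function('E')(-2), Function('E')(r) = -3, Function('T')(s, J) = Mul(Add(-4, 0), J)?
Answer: -1591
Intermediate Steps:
Function('T')(s, J) = Mul(-4, J)
z = -3
S = 2
Function('R')(q, a) = Mul(2, q) (Function('R')(q, a) = Mul(q, 2) = Mul(2, q))
Add(-151, Mul(Mul(Add(5, 7), z), Function('R')(Function('T')(3, -5), 11))) = Add(-151, Mul(Mul(Add(5, 7), -3), Mul(2, Mul(-4, -5)))) = Add(-151, Mul(Mul(12, -3), Mul(2, 20))) = Add(-151, Mul(-36, 40)) = Add(-151, -1440) = -1591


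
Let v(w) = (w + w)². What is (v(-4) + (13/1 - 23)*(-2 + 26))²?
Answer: 30976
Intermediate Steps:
v(w) = 4*w² (v(w) = (2*w)² = 4*w²)
(v(-4) + (13/1 - 23)*(-2 + 26))² = (4*(-4)² + (13/1 - 23)*(-2 + 26))² = (4*16 + (13*1 - 23)*24)² = (64 + (13 - 23)*24)² = (64 - 10*24)² = (64 - 240)² = (-176)² = 30976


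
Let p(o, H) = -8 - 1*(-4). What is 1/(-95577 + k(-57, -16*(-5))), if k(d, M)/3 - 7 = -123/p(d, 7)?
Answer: -4/381855 ≈ -1.0475e-5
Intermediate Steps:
p(o, H) = -4 (p(o, H) = -8 + 4 = -4)
k(d, M) = 453/4 (k(d, M) = 21 + 3*(-123/(-4)) = 21 + 3*(-123*(-¼)) = 21 + 3*(123/4) = 21 + 369/4 = 453/4)
1/(-95577 + k(-57, -16*(-5))) = 1/(-95577 + 453/4) = 1/(-381855/4) = -4/381855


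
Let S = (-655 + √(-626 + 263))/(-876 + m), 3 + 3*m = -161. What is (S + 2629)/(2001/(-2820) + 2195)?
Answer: 1725401255/1439717834 - 7755*I*√3/1439717834 ≈ 1.1984 - 9.3296e-6*I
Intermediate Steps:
m = -164/3 (m = -1 + (⅓)*(-161) = -1 - 161/3 = -164/3 ≈ -54.667)
S = 1965/2792 - 33*I*√3/2792 (S = (-655 + √(-626 + 263))/(-876 - 164/3) = (-655 + √(-363))/(-2792/3) = (-655 + 11*I*√3)*(-3/2792) = 1965/2792 - 33*I*√3/2792 ≈ 0.7038 - 0.020472*I)
(S + 2629)/(2001/(-2820) + 2195) = ((1965/2792 - 33*I*√3/2792) + 2629)/(2001/(-2820) + 2195) = (7342133/2792 - 33*I*√3/2792)/(2001*(-1/2820) + 2195) = (7342133/2792 - 33*I*√3/2792)/(-667/940 + 2195) = (7342133/2792 - 33*I*√3/2792)/(2062633/940) = (7342133/2792 - 33*I*√3/2792)*(940/2062633) = 1725401255/1439717834 - 7755*I*√3/1439717834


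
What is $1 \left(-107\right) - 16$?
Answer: $-123$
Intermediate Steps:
$1 \left(-107\right) - 16 = -107 - 16 = -123$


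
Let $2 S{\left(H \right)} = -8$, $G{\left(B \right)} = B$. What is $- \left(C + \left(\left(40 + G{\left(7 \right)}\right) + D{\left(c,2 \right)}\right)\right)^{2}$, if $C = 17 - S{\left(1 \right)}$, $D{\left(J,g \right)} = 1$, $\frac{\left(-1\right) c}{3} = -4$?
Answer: $-4761$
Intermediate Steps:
$c = 12$ ($c = \left(-3\right) \left(-4\right) = 12$)
$S{\left(H \right)} = -4$ ($S{\left(H \right)} = \frac{1}{2} \left(-8\right) = -4$)
$C = 21$ ($C = 17 - -4 = 17 + 4 = 21$)
$- \left(C + \left(\left(40 + G{\left(7 \right)}\right) + D{\left(c,2 \right)}\right)\right)^{2} = - \left(21 + \left(\left(40 + 7\right) + 1\right)\right)^{2} = - \left(21 + \left(47 + 1\right)\right)^{2} = - \left(21 + 48\right)^{2} = - 69^{2} = \left(-1\right) 4761 = -4761$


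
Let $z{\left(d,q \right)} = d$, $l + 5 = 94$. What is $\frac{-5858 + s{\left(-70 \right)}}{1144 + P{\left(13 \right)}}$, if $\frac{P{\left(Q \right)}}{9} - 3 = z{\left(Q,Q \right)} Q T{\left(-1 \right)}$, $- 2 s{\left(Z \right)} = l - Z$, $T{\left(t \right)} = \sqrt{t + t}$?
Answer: $- \frac{13905625}{11996246} + \frac{18061875 i \sqrt{2}}{11996246} \approx -1.1592 + 2.1293 i$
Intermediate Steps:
$l = 89$ ($l = -5 + 94 = 89$)
$T{\left(t \right)} = \sqrt{2} \sqrt{t}$ ($T{\left(t \right)} = \sqrt{2 t} = \sqrt{2} \sqrt{t}$)
$s{\left(Z \right)} = - \frac{89}{2} + \frac{Z}{2}$ ($s{\left(Z \right)} = - \frac{89 - Z}{2} = - \frac{89}{2} + \frac{Z}{2}$)
$P{\left(Q \right)} = 27 + 9 i \sqrt{2} Q^{2}$ ($P{\left(Q \right)} = 27 + 9 Q Q \sqrt{2} \sqrt{-1} = 27 + 9 Q^{2} \sqrt{2} i = 27 + 9 Q^{2} i \sqrt{2} = 27 + 9 i \sqrt{2} Q^{2}$)
$\frac{-5858 + s{\left(-70 \right)}}{1144 + P{\left(13 \right)}} = \frac{-5858 + \left(- \frac{89}{2} + \frac{1}{2} \left(-70\right)\right)}{1144 + \left(27 + 9 i \sqrt{2} \cdot 13^{2}\right)} = \frac{-5858 - \frac{159}{2}}{1144 + \left(27 + 9 i \sqrt{2} \cdot 169\right)} = \frac{-5858 - \frac{159}{2}}{1144 + \left(27 + 1521 i \sqrt{2}\right)} = - \frac{11875}{2 \left(1171 + 1521 i \sqrt{2}\right)}$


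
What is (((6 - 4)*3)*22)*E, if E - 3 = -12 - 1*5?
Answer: -1848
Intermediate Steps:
E = -14 (E = 3 + (-12 - 1*5) = 3 + (-12 - 5) = 3 - 17 = -14)
(((6 - 4)*3)*22)*E = (((6 - 4)*3)*22)*(-14) = ((2*3)*22)*(-14) = (6*22)*(-14) = 132*(-14) = -1848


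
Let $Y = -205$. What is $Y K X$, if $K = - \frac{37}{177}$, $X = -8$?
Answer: $- \frac{60680}{177} \approx -342.82$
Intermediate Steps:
$K = - \frac{37}{177}$ ($K = \left(-37\right) \frac{1}{177} = - \frac{37}{177} \approx -0.20904$)
$Y K X = \left(-205\right) \left(- \frac{37}{177}\right) \left(-8\right) = \frac{7585}{177} \left(-8\right) = - \frac{60680}{177}$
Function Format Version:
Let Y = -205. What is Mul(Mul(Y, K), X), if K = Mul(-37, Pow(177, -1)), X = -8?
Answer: Rational(-60680, 177) ≈ -342.82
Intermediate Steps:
K = Rational(-37, 177) (K = Mul(-37, Rational(1, 177)) = Rational(-37, 177) ≈ -0.20904)
Mul(Mul(Y, K), X) = Mul(Mul(-205, Rational(-37, 177)), -8) = Mul(Rational(7585, 177), -8) = Rational(-60680, 177)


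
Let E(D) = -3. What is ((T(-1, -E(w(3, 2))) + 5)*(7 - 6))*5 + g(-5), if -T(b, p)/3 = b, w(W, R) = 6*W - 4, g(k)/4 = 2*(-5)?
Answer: 0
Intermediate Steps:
g(k) = -40 (g(k) = 4*(2*(-5)) = 4*(-10) = -40)
w(W, R) = -4 + 6*W
T(b, p) = -3*b
((T(-1, -E(w(3, 2))) + 5)*(7 - 6))*5 + g(-5) = ((-3*(-1) + 5)*(7 - 6))*5 - 40 = ((3 + 5)*1)*5 - 40 = (8*1)*5 - 40 = 8*5 - 40 = 40 - 40 = 0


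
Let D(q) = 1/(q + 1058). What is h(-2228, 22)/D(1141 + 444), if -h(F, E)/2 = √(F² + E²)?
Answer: -10572*√1241117 ≈ -1.1778e+7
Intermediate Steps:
h(F, E) = -2*√(E² + F²) (h(F, E) = -2*√(F² + E²) = -2*√(E² + F²))
D(q) = 1/(1058 + q)
h(-2228, 22)/D(1141 + 444) = (-2*√(22² + (-2228)²))/(1/(1058 + (1141 + 444))) = (-2*√(484 + 4963984))/(1/(1058 + 1585)) = (-4*√1241117)/(1/2643) = -4*√1241117*2643 = -10572*√1241117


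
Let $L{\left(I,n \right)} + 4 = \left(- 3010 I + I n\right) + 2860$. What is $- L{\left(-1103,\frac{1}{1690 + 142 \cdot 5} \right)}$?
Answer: $- \frac{7974925297}{2400} \approx -3.3229 \cdot 10^{6}$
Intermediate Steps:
$L{\left(I,n \right)} = 2856 - 3010 I + I n$ ($L{\left(I,n \right)} = -4 + \left(\left(- 3010 I + I n\right) + 2860\right) = -4 + \left(2860 - 3010 I + I n\right) = 2856 - 3010 I + I n$)
$- L{\left(-1103,\frac{1}{1690 + 142 \cdot 5} \right)} = - (2856 - -3320030 - \frac{1103}{1690 + 142 \cdot 5}) = - (2856 + 3320030 - \frac{1103}{1690 + 710}) = - (2856 + 3320030 - \frac{1103}{2400}) = \left(-1\right) \frac{7974925297}{2400} = - \frac{7974925297}{2400}$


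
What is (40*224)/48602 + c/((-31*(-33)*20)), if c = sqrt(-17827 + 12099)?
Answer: 4480/24301 + I*sqrt(358)/5115 ≈ 0.18435 + 0.0036991*I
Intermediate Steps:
c = 4*I*sqrt(358) (c = sqrt(-5728) = 4*I*sqrt(358) ≈ 75.684*I)
(40*224)/48602 + c/((-31*(-33)*20)) = (40*224)/48602 + (4*I*sqrt(358))/((-31*(-33)*20)) = 8960*(1/48602) + (4*I*sqrt(358))/((1023*20)) = 4480/24301 + (4*I*sqrt(358))/20460 = 4480/24301 + (4*I*sqrt(358))*(1/20460) = 4480/24301 + I*sqrt(358)/5115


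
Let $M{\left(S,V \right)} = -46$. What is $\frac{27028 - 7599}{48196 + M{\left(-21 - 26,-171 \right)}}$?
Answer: $\frac{19429}{48150} \approx 0.40351$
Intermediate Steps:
$\frac{27028 - 7599}{48196 + M{\left(-21 - 26,-171 \right)}} = \frac{27028 - 7599}{48196 - 46} = \frac{19429}{48150}$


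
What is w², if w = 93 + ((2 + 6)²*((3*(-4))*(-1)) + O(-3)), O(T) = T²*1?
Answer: 756900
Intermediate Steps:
O(T) = T²
w = 870 (w = 93 + ((2 + 6)²*((3*(-4))*(-1)) + (-3)²) = 93 + (8²*(-12*(-1)) + 9) = 93 + (64*12 + 9) = 93 + (768 + 9) = 93 + 777 = 870)
w² = 870² = 756900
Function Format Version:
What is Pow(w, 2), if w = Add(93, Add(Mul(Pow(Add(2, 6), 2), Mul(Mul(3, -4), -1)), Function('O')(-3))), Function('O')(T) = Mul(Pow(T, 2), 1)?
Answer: 756900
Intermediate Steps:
Function('O')(T) = Pow(T, 2)
w = 870 (w = Add(93, Add(Mul(Pow(Add(2, 6), 2), Mul(Mul(3, -4), -1)), Pow(-3, 2))) = Add(93, Add(Mul(Pow(8, 2), Mul(-12, -1)), 9)) = Add(93, Add(Mul(64, 12), 9)) = Add(93, Add(768, 9)) = Add(93, 777) = 870)
Pow(w, 2) = Pow(870, 2) = 756900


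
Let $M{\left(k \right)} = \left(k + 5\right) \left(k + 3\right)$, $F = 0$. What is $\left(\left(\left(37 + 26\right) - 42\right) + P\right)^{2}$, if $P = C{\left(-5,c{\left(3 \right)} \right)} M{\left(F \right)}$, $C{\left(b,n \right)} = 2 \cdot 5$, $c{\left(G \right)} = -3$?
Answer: $29241$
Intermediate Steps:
$C{\left(b,n \right)} = 10$
$M{\left(k \right)} = \left(3 + k\right) \left(5 + k\right)$ ($M{\left(k \right)} = \left(5 + k\right) \left(3 + k\right) = \left(3 + k\right) \left(5 + k\right)$)
$P = 150$ ($P = 10 \left(15 + 0^{2} + 8 \cdot 0\right) = 10 \left(15 + 0 + 0\right) = 10 \cdot 15 = 150$)
$\left(\left(\left(37 + 26\right) - 42\right) + P\right)^{2} = \left(\left(\left(37 + 26\right) - 42\right) + 150\right)^{2} = \left(\left(63 - 42\right) + 150\right)^{2} = \left(21 + 150\right)^{2} = 171^{2} = 29241$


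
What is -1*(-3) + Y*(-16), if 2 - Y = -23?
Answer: -397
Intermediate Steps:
Y = 25 (Y = 2 - 1*(-23) = 2 + 23 = 25)
-1*(-3) + Y*(-16) = -1*(-3) + 25*(-16) = 3 - 400 = -397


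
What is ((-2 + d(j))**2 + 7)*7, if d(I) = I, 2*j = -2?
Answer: 112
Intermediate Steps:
j = -1 (j = (1/2)*(-2) = -1)
((-2 + d(j))**2 + 7)*7 = ((-2 - 1)**2 + 7)*7 = ((-3)**2 + 7)*7 = (9 + 7)*7 = 16*7 = 112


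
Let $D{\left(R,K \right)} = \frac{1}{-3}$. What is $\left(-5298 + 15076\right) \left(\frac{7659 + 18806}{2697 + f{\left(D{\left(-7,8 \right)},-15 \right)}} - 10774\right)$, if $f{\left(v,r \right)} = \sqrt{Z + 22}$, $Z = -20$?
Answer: $- \frac{765584355376114}{7273807} - \frac{258774770 \sqrt{2}}{7273807} \approx -1.0525 \cdot 10^{8}$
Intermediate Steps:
$D{\left(R,K \right)} = - \frac{1}{3}$
$f{\left(v,r \right)} = \sqrt{2}$ ($f{\left(v,r \right)} = \sqrt{-20 + 22} = \sqrt{2}$)
$\left(-5298 + 15076\right) \left(\frac{7659 + 18806}{2697 + f{\left(D{\left(-7,8 \right)},-15 \right)}} - 10774\right) = \left(-5298 + 15076\right) \left(\frac{7659 + 18806}{2697 + \sqrt{2}} - 10774\right) = 9778 \left(\frac{26465}{2697 + \sqrt{2}} - 10774\right) = 9778 \left(-10774 + \frac{26465}{2697 + \sqrt{2}}\right) = -105348172 + \frac{258774770}{2697 + \sqrt{2}}$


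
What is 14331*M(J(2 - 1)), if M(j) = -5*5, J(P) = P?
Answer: -358275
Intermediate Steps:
M(j) = -25
14331*M(J(2 - 1)) = 14331*(-25) = -358275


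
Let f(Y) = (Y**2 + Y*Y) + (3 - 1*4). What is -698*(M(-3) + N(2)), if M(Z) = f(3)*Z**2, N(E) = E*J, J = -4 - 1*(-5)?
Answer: -108190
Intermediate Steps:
J = 1 (J = -4 + 5 = 1)
f(Y) = -1 + 2*Y**2 (f(Y) = (Y**2 + Y**2) + (3 - 4) = 2*Y**2 - 1 = -1 + 2*Y**2)
N(E) = E (N(E) = E*1 = E)
M(Z) = 17*Z**2 (M(Z) = (-1 + 2*3**2)*Z**2 = (-1 + 2*9)*Z**2 = (-1 + 18)*Z**2 = 17*Z**2)
-698*(M(-3) + N(2)) = -698*(17*(-3)**2 + 2) = -698*(17*9 + 2) = -698*(153 + 2) = -698*155 = -108190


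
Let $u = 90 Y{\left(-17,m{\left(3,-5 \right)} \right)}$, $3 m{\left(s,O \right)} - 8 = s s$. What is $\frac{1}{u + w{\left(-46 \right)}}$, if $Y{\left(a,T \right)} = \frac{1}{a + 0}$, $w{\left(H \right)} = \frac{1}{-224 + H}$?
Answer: $- \frac{4590}{24317} \approx -0.18876$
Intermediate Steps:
$m{\left(s,O \right)} = \frac{8}{3} + \frac{s^{2}}{3}$ ($m{\left(s,O \right)} = \frac{8}{3} + \frac{s s}{3} = \frac{8}{3} + \frac{s^{2}}{3}$)
$Y{\left(a,T \right)} = \frac{1}{a}$
$u = - \frac{90}{17}$ ($u = \frac{90}{-17} = 90 \left(- \frac{1}{17}\right) = - \frac{90}{17} \approx -5.2941$)
$\frac{1}{u + w{\left(-46 \right)}} = \frac{1}{- \frac{90}{17} + \frac{1}{-224 - 46}} = \frac{1}{- \frac{90}{17} + \frac{1}{-270}} = \frac{1}{- \frac{90}{17} - \frac{1}{270}} = \frac{1}{- \frac{24317}{4590}} = - \frac{4590}{24317}$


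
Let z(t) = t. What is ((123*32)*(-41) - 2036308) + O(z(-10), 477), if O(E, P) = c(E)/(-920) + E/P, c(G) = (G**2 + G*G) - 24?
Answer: -120553967464/54855 ≈ -2.1977e+6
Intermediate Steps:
c(G) = -24 + 2*G**2 (c(G) = (G**2 + G**2) - 24 = 2*G**2 - 24 = -24 + 2*G**2)
O(E, P) = 3/115 - E**2/460 + E/P (O(E, P) = (-24 + 2*E**2)/(-920) + E/P = (-24 + 2*E**2)*(-1/920) + E/P = (3/115 - E**2/460) + E/P = 3/115 - E**2/460 + E/P)
((123*32)*(-41) - 2036308) + O(z(-10), 477) = ((123*32)*(-41) - 2036308) + (-10 + (1/460)*477*(12 - 1*(-10)**2))/477 = (3936*(-41) - 2036308) + (-10 + (1/460)*477*(12 - 1*100))/477 = (-161376 - 2036308) + (-10 + (1/460)*477*(12 - 100))/477 = -2197684 + (-10 + (1/460)*477*(-88))/477 = -2197684 + (-10 - 10494/115)/477 = -2197684 + (1/477)*(-11644/115) = -2197684 - 11644/54855 = -120553967464/54855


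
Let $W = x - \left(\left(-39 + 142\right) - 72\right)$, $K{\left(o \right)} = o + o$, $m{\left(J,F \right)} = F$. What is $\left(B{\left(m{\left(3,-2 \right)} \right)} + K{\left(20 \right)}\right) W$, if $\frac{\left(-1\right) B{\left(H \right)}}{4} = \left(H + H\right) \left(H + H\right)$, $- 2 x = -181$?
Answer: $-1428$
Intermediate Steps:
$x = \frac{181}{2}$ ($x = \left(- \frac{1}{2}\right) \left(-181\right) = \frac{181}{2} \approx 90.5$)
$B{\left(H \right)} = - 16 H^{2}$ ($B{\left(H \right)} = - 4 \left(H + H\right) \left(H + H\right) = - 4 \cdot 2 H 2 H = - 4 \cdot 4 H^{2} = - 16 H^{2}$)
$K{\left(o \right)} = 2 o$
$W = \frac{119}{2}$ ($W = \frac{181}{2} - \left(\left(-39 + 142\right) - 72\right) = \frac{181}{2} - \left(103 - 72\right) = \frac{181}{2} - 31 = \frac{119}{2} \approx 59.5$)
$\left(B{\left(m{\left(3,-2 \right)} \right)} + K{\left(20 \right)}\right) W = \left(- 16 \left(-2\right)^{2} + 2 \cdot 20\right) \frac{119}{2} = \left(\left(-16\right) 4 + 40\right) \frac{119}{2} = \left(-64 + 40\right) \frac{119}{2} = \left(-24\right) \frac{119}{2} = -1428$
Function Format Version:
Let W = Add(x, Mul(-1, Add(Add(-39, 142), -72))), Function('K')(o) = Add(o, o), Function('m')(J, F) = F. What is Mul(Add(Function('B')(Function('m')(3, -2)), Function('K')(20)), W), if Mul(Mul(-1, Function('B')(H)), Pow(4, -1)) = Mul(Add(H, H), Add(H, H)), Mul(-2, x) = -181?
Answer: -1428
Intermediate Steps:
x = Rational(181, 2) (x = Mul(Rational(-1, 2), -181) = Rational(181, 2) ≈ 90.500)
Function('B')(H) = Mul(-16, Pow(H, 2)) (Function('B')(H) = Mul(-4, Mul(Add(H, H), Add(H, H))) = Mul(-4, Mul(Mul(2, H), Mul(2, H))) = Mul(-4, Mul(4, Pow(H, 2))) = Mul(-16, Pow(H, 2)))
Function('K')(o) = Mul(2, o)
W = Rational(119, 2) (W = Add(Rational(181, 2), Mul(-1, Add(Add(-39, 142), -72))) = Add(Rational(181, 2), Mul(-1, Add(103, -72))) = Add(Rational(181, 2), Mul(-1, 31)) = Add(Rational(181, 2), -31) = Rational(119, 2) ≈ 59.500)
Mul(Add(Function('B')(Function('m')(3, -2)), Function('K')(20)), W) = Mul(Add(Mul(-16, Pow(-2, 2)), Mul(2, 20)), Rational(119, 2)) = Mul(Add(Mul(-16, 4), 40), Rational(119, 2)) = Mul(Add(-64, 40), Rational(119, 2)) = Mul(-24, Rational(119, 2)) = -1428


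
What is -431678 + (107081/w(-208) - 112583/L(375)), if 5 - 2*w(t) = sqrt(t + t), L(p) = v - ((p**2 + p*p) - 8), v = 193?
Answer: -17734099279703/41314203 + 856648*I*sqrt(26)/441 ≈ -4.2925e+5 + 9904.9*I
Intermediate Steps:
L(p) = 201 - 2*p**2 (L(p) = 193 - ((p**2 + p*p) - 8) = 193 - ((p**2 + p**2) - 8) = 193 - (2*p**2 - 8) = 193 - (-8 + 2*p**2) = 193 + (8 - 2*p**2) = 201 - 2*p**2)
w(t) = 5/2 - sqrt(2)*sqrt(t)/2 (w(t) = 5/2 - sqrt(t + t)/2 = 5/2 - sqrt(2)*sqrt(t)/2)
-431678 + (107081/w(-208) - 112583/L(375)) = -431678 + (107081/(5/2 - sqrt(2)*sqrt(-208)/2) - 112583/(201 - 2*375**2)) = -431678 + (107081/(5/2 - sqrt(2)*4*I*sqrt(13)/2) - 112583/(201 - 2*140625)) = -431678 + (107081/(5/2 - 2*I*sqrt(26)) - 112583/(201 - 281250)) = -431678 + (107081/(5/2 - 2*I*sqrt(26)) - 112583/(-281049)) = -431678 + (107081/(5/2 - 2*I*sqrt(26)) - 112583*(-1/281049)) = -431678 + (107081/(5/2 - 2*I*sqrt(26)) + 112583/281049) = -431678 + (112583/281049 + 107081/(5/2 - 2*I*sqrt(26))) = -121322557639/281049 + 107081/(5/2 - 2*I*sqrt(26))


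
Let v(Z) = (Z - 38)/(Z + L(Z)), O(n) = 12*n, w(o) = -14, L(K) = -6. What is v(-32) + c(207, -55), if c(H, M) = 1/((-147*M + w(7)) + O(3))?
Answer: 283764/154033 ≈ 1.8422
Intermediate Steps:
c(H, M) = 1/(22 - 147*M) (c(H, M) = 1/((-147*M - 14) + 12*3) = 1/((-14 - 147*M) + 36) = 1/(22 - 147*M))
v(Z) = (-38 + Z)/(-6 + Z) (v(Z) = (Z - 38)/(Z - 6) = (-38 + Z)/(-6 + Z))
v(-32) + c(207, -55) = (-38 - 32)/(-6 - 32) - 1/(-22 + 147*(-55)) = -70/(-38) - 1/(-22 - 8085) = -1/38*(-70) - 1/(-8107) = 35/19 - 1*(-1/8107) = 35/19 + 1/8107 = 283764/154033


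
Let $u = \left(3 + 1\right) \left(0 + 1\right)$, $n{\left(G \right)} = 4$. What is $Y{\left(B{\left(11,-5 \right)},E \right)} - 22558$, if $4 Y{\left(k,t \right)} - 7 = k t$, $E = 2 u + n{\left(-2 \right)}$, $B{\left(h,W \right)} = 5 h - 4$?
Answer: $- \frac{89613}{4} \approx -22403.0$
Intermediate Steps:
$u = 4$ ($u = 4 \cdot 1 = 4$)
$B{\left(h,W \right)} = -4 + 5 h$
$E = 12$ ($E = 2 \cdot 4 + 4 = 8 + 4 = 12$)
$Y{\left(k,t \right)} = \frac{7}{4} + \frac{k t}{4}$
$Y{\left(B{\left(11,-5 \right)},E \right)} - 22558 = \left(\frac{7}{4} + \frac{1}{4} \left(-4 + 5 \cdot 11\right) 12\right) - 22558 = \left(\frac{7}{4} + \frac{1}{4} \left(-4 + 55\right) 12\right) - 22558 = \left(\frac{7}{4} + \frac{1}{4} \cdot 51 \cdot 12\right) - 22558 = \left(\frac{7}{4} + 153\right) - 22558 = \frac{619}{4} - 22558 = - \frac{89613}{4}$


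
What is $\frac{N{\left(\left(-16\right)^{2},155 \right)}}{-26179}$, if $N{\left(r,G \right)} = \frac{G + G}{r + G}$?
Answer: $- \frac{310}{10759569} \approx -2.8812 \cdot 10^{-5}$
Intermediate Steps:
$N{\left(r,G \right)} = \frac{2 G}{G + r}$
$\frac{N{\left(\left(-16\right)^{2},155 \right)}}{-26179} = \frac{2 \cdot 155 \frac{1}{155 + \left(-16\right)^{2}}}{-26179} = 2 \cdot 155 \frac{1}{155 + 256} \left(- \frac{1}{26179}\right) = 2 \cdot 155 \cdot \frac{1}{411} \left(- \frac{1}{26179}\right) = \frac{310}{411} \left(- \frac{1}{26179}\right) = - \frac{310}{10759569}$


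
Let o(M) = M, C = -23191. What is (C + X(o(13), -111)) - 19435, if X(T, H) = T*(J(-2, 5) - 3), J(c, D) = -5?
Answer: -42730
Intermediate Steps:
X(T, H) = -8*T (X(T, H) = T*(-5 - 3) = T*(-8) = -8*T)
(C + X(o(13), -111)) - 19435 = (-23191 - 8*13) - 19435 = (-23191 - 104) - 19435 = -23295 - 19435 = -42730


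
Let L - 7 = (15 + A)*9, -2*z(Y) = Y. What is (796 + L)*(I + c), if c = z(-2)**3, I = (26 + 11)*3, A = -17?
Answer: 87920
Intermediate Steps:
I = 111 (I = 37*3 = 111)
z(Y) = -Y/2
c = 1 (c = (-1/2*(-2))**3 = 1**3 = 1)
L = -11 (L = 7 + (15 - 17)*9 = 7 - 2*9 = 7 - 18 = -11)
(796 + L)*(I + c) = (796 - 11)*(111 + 1) = 785*112 = 87920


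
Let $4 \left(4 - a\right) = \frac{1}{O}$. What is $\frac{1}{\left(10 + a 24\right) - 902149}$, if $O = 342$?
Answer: $- \frac{57}{51416452} \approx -1.1086 \cdot 10^{-6}$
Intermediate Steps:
$a = \frac{5471}{1368}$ ($a = 4 - \frac{1}{4 \cdot 342} = 4 - \frac{1}{1368} = \frac{5471}{1368} \approx 3.9993$)
$\frac{1}{\left(10 + a 24\right) - 902149} = \frac{1}{\left(10 + \frac{5471}{1368} \cdot 24\right) - 902149} = \frac{1}{\left(10 + \frac{5471}{57}\right) - 902149} = \frac{1}{\frac{6041}{57} - 902149} = \frac{1}{- \frac{51416452}{57}} = - \frac{57}{51416452}$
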